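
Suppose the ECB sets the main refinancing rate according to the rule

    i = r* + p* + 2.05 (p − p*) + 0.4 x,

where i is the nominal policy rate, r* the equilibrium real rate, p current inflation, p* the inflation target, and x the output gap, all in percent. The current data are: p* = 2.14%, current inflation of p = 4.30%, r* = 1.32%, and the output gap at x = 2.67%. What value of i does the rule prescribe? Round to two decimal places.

8.96%

i = 1.32 + 2.14 + 2.05 × (4.30 − 2.14) + 0.4 × 2.67
   = 1.32 + 2.14 + 4.428 + 1.068 = 8.96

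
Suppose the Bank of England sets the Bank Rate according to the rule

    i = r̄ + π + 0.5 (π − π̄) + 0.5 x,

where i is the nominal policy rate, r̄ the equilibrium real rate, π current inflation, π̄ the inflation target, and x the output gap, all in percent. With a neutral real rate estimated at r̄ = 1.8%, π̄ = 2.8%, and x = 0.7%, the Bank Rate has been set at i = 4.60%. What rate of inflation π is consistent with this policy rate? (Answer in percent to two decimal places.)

Collecting π: i = r̄ + (1 + 0.5) π − 0.5 π̄ + 0.5 x
1.5 π = 4.60 − 1.8 + 0.5 × 2.8 − 0.5 × 0.7 = 3.85
π = 3.85 / 1.5 = 2.57

2.57%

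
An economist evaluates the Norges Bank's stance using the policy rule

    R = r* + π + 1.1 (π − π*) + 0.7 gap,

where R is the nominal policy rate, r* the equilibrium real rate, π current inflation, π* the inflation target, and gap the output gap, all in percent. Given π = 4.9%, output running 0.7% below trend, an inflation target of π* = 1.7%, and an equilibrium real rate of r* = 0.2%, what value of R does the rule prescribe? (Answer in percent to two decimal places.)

8.13%

Output 0.7% below potential → gap = -0.7.
R = 0.2 + 4.9 + 1.1 × (4.9 − 1.7) + 0.7 × (-0.7)
   = 0.2 + 4.9 + 3.52 − 0.49 = 8.13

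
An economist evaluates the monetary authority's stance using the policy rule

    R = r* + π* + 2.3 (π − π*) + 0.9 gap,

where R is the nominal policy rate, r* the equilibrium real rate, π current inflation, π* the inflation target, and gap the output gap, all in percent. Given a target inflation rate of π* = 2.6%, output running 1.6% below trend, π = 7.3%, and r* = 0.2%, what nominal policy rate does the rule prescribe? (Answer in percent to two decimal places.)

Output 1.6% below potential → gap = -1.6.
R = 0.2 + 2.6 + 2.3 × (7.3 − 2.6) + 0.9 × (-1.6)
   = 0.2 + 2.6 + 10.81 − 1.44 = 12.17

12.17%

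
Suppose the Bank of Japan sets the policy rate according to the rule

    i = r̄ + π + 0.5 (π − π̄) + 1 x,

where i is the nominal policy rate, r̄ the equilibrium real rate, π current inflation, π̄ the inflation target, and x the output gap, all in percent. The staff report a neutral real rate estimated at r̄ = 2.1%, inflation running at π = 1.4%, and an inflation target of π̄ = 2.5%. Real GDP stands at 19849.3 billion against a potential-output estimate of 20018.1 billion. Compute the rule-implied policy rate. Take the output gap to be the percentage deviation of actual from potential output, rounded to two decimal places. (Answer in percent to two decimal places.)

Output gap = 100 × (19849.3 − 20018.1) / 20018.1 = -0.84%.
i = 2.10 + 1.40 + 0.5 × (1.40 − 2.50) + 1 × (-0.84)
   = 2.10 + 1.4 − 0.55 − 0.84 = 2.11

2.11%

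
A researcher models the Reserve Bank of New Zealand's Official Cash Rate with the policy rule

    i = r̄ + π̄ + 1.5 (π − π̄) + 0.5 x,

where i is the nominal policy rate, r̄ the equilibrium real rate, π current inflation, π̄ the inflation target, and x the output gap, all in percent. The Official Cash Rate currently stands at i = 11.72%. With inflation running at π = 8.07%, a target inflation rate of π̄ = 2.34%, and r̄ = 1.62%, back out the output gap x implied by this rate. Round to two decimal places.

-1.67%

0.5 x = 11.72 − 1.62 − 2.34 − 1.5 × (8.07 − 2.34) = -0.835
x = -0.835 / 0.5 = -1.67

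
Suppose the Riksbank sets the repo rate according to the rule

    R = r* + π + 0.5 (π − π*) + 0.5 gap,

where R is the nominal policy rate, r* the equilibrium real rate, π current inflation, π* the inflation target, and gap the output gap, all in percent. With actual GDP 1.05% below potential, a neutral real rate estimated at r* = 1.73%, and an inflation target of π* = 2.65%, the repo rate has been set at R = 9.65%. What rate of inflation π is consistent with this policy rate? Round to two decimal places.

Output 1.05% below potential → gap = -1.05.
Collecting π: R = r* + (1 + 0.5) π − 0.5 π* + 0.5 gap
1.5 π = 9.65 − 1.73 + 0.5 × 2.65 − 0.5 × (-1.05) = 9.77
π = 9.77 / 1.5 = 6.51

6.51%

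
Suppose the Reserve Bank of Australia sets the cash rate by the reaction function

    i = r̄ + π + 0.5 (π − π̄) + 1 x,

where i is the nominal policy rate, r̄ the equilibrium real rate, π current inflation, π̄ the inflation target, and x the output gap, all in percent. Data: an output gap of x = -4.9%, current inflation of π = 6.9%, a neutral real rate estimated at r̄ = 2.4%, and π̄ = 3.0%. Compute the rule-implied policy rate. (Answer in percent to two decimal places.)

i = 2.4 + 6.9 + 0.5 × (6.9 − 3.0) + 1 × (-4.9)
   = 2.4 + 6.9 + 1.95 − 4.9 = 6.35

6.35%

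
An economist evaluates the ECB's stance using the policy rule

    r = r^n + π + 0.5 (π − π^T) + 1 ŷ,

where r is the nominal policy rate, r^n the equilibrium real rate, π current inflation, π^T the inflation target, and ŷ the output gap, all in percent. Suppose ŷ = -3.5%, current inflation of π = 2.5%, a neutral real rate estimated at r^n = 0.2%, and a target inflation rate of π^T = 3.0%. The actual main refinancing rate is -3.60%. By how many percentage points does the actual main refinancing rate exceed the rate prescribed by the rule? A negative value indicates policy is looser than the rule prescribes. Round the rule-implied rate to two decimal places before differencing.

-2.55 pp

r = 0.2 + 2.5 + 0.5 × (2.5 − 3.0) + 1 × (-3.5)
   = 0.2 + 2.5 − 0.25 − 3.5 = -1.05
Deviation = -3.60 − (-1.05) = -2.55 pp.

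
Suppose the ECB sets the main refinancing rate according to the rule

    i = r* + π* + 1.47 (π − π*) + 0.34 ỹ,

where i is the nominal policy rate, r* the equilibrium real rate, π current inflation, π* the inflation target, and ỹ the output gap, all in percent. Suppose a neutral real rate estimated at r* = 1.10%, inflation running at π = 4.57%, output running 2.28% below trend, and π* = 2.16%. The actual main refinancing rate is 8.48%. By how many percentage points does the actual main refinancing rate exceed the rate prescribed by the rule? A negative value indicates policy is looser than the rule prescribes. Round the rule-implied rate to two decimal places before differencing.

Output 2.28% below potential → ỹ = -2.28.
i = 1.10 + 2.16 + 1.47 × (4.57 − 2.16) + 0.34 × (-2.28)
   = 1.10 + 2.16 + 3.5427 − 0.7752 = 6.03
Deviation = 8.48 − 6.03 = 2.45 pp.

2.45 pp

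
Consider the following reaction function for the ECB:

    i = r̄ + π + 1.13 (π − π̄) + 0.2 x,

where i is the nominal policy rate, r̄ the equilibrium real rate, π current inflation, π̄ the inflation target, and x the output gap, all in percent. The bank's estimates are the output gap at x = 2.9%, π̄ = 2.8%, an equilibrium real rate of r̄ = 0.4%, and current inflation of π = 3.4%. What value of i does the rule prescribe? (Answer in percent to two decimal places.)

i = 0.4 + 3.4 + 1.13 × (3.4 − 2.8) + 0.2 × 2.9
   = 0.4 + 3.4 + 0.678 + 0.58 = 5.06

5.06%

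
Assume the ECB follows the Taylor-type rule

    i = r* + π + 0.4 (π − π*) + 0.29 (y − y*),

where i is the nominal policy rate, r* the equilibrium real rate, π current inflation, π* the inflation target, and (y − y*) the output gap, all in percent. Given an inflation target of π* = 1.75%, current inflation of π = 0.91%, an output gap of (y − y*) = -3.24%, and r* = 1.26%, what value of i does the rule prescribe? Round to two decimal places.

0.89%

i = 1.26 + 0.91 + 0.4 × (0.91 − 1.75) + 0.29 × (-3.24)
   = 1.26 + 0.91 − 0.336 − 0.9396 = 0.89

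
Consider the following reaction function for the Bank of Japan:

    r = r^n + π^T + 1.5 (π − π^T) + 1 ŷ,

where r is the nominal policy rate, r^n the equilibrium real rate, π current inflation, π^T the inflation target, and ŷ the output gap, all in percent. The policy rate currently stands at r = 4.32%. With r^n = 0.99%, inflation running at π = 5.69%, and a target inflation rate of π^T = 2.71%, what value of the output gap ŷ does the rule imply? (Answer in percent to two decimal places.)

1 ŷ = 4.32 − 0.99 − 2.71 − 1.5 × (5.69 − 2.71) = -3.85
ŷ = -3.85 / 1 = -3.85

-3.85%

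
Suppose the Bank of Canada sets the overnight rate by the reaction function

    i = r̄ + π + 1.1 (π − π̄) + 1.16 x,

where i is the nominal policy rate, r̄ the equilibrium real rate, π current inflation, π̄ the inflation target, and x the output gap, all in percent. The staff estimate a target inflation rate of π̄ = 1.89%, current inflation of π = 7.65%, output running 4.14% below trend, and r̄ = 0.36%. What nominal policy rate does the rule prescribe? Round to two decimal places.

Output 4.14% below potential → x = -4.14.
i = 0.36 + 7.65 + 1.1 × (7.65 − 1.89) + 1.16 × (-4.14)
   = 0.36 + 7.65 + 6.336 − 4.8024 = 9.54

9.54%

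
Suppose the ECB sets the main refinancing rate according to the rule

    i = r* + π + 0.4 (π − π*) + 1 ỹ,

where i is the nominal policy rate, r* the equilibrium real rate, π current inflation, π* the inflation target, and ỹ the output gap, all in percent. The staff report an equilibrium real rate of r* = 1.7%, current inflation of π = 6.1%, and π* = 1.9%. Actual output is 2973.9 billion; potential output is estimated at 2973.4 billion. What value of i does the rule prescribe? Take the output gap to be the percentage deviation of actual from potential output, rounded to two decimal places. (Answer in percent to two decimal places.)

Output gap = 100 × (2973.9 − 2973.4) / 2973.4 = 0.02%.
i = 1.70 + 6.10 + 0.4 × (6.10 − 1.90) + 1 × 0.02
   = 1.70 + 6.1 + 1.68 + 0.02 = 9.50

9.50%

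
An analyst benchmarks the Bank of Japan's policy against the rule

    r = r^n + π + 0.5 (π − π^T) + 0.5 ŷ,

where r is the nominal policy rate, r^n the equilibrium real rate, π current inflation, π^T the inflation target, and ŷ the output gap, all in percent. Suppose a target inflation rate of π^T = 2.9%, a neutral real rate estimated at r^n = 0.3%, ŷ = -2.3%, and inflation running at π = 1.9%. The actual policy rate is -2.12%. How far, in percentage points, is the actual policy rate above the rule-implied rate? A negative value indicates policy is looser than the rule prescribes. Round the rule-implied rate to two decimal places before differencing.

-2.67 pp

r = 0.3 + 1.9 + 0.5 × (1.9 − 2.9) + 0.5 × (-2.3)
   = 0.3 + 1.9 − 0.5 − 1.15 = 0.55
Deviation = -2.12 − 0.55 = -2.67 pp.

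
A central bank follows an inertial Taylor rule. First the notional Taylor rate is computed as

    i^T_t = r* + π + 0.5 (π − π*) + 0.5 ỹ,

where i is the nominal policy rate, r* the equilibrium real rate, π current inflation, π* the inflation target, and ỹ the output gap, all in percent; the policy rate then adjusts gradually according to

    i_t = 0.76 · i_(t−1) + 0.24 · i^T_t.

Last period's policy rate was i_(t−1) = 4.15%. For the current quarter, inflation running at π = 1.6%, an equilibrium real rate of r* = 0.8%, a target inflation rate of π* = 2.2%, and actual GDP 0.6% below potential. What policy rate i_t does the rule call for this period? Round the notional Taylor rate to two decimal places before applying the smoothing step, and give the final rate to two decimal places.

Output 0.6% below potential → ỹ = -0.6.
i^T_t = 0.8 + 1.6 + 0.5 × (1.6 − 2.2) + 0.5 × (-0.6)
   = 0.8 + 1.6 − 0.3 − 0.3 = 1.80
i_t = 0.76 × 4.15 + 0.24 × 1.80 = 3.154 + 0.432 = 3.59

3.59%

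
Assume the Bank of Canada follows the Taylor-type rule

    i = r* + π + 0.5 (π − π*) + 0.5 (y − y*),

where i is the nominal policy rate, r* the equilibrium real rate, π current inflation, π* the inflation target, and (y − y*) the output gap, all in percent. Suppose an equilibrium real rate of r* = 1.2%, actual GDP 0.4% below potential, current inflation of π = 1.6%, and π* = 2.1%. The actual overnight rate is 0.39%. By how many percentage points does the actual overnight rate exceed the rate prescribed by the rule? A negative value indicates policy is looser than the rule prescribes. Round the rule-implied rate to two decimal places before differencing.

Output 0.4% below potential → (y − y*) = -0.4.
i = 1.2 + 1.6 + 0.5 × (1.6 − 2.1) + 0.5 × (-0.4)
   = 1.2 + 1.6 − 0.25 − 0.2 = 2.35
Deviation = 0.39 − 2.35 = -1.96 pp.

-1.96 pp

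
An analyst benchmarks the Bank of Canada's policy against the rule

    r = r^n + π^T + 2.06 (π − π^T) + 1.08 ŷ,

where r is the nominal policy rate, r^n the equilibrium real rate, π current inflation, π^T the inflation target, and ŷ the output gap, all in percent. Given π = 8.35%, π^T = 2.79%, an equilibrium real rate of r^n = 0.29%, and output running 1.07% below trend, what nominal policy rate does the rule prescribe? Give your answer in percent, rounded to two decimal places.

13.38%

Output 1.07% below potential → ŷ = -1.07.
r = 0.29 + 2.79 + 2.06 × (8.35 − 2.79) + 1.08 × (-1.07)
   = 0.29 + 2.79 + 11.4536 − 1.1556 = 13.38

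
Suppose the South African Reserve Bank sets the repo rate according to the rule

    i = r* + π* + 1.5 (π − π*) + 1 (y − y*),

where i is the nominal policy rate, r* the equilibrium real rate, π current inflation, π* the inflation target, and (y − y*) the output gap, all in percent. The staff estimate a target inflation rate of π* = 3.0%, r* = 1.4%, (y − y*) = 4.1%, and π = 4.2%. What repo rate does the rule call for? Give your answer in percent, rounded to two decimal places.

i = 1.4 + 3.0 + 1.5 × (4.2 − 3.0) + 1 × 4.1
   = 1.4 + 3 + 1.8 + 4.1 = 10.30

10.30%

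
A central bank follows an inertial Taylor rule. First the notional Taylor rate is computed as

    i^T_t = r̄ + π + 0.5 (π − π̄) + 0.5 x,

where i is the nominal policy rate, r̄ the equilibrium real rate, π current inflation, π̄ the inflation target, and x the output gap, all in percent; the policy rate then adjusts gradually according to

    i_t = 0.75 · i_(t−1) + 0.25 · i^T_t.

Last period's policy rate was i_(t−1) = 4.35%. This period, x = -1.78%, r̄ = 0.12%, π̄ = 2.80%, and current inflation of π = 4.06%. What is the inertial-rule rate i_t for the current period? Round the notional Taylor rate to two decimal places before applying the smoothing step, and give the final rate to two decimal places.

i^T_t = 0.12 + 4.06 + 0.5 × (4.06 − 2.80) + 0.5 × (-1.78)
   = 0.12 + 4.06 + 0.63 − 0.89 = 3.92
i_t = 0.75 × 4.35 + 0.25 × 3.92 = 3.2625 + 0.98 = 4.24

4.24%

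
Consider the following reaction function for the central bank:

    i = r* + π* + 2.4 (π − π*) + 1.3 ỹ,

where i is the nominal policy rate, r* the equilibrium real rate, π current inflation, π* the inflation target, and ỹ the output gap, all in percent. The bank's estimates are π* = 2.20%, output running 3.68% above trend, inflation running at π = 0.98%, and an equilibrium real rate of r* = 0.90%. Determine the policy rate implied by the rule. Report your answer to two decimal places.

Output 3.68% above potential → ỹ = 3.68.
i = 0.90 + 2.20 + 2.4 × (0.98 − 2.20) + 1.3 × 3.68
   = 0.90 + 2.2 − 2.928 + 4.784 = 4.96

4.96%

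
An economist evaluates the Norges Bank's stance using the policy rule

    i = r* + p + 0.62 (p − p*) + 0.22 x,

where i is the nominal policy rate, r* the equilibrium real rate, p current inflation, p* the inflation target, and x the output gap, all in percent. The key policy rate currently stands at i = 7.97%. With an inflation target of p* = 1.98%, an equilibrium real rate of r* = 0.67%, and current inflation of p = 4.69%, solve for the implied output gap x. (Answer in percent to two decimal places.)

4.23%

0.22 x = 7.97 − 0.67 − 4.69 − 0.62 × (4.69 − 1.98) = 0.9298
x = 0.9298 / 0.22 = 4.23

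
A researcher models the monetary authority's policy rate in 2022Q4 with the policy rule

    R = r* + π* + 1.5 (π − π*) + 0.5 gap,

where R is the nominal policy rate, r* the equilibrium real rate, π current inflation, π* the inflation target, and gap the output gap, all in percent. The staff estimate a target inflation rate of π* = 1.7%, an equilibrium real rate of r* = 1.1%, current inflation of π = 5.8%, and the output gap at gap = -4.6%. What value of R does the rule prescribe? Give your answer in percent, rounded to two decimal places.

R = 1.1 + 1.7 + 1.5 × (5.8 − 1.7) + 0.5 × (-4.6)
   = 1.1 + 1.7 + 6.15 − 2.3 = 6.65

6.65%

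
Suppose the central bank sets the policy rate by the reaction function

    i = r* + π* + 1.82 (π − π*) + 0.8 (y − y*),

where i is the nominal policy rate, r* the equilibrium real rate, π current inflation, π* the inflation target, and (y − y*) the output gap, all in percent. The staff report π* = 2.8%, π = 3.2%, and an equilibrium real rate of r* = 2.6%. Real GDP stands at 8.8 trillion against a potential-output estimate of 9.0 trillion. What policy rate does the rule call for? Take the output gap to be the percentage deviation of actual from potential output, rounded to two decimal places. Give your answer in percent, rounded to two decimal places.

Output gap = 100 × (8.8 − 9.0) / 9.0 = -2.22%.
i = 2.60 + 2.80 + 1.82 × (3.20 − 2.80) + 0.8 × (-2.22)
   = 2.60 + 2.8 + 0.728 − 1.776 = 4.35

4.35%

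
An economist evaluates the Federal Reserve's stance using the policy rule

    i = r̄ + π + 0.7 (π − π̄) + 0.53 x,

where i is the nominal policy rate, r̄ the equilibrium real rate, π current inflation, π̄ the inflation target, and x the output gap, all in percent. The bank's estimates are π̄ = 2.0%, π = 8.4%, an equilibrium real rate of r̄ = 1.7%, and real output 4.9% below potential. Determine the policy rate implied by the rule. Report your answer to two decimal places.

Output 4.9% below potential → x = -4.9.
i = 1.7 + 8.4 + 0.7 × (8.4 − 2.0) + 0.53 × (-4.9)
   = 1.7 + 8.4 + 4.48 − 2.597 = 11.98

11.98%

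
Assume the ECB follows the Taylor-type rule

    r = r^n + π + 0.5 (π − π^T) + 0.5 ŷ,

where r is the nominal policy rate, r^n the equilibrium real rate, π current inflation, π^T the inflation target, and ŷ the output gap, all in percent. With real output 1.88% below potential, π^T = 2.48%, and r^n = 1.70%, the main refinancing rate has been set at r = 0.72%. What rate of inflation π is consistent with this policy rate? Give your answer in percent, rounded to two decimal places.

Output 1.88% below potential → ŷ = -1.88.
Collecting π: r = r^n + (1 + 0.5) π − 0.5 π^T + 0.5 ŷ
1.5 π = 0.72 − 1.70 + 0.5 × 2.48 − 0.5 × (-1.88) = 1.2
π = 1.2 / 1.5 = 0.80

0.80%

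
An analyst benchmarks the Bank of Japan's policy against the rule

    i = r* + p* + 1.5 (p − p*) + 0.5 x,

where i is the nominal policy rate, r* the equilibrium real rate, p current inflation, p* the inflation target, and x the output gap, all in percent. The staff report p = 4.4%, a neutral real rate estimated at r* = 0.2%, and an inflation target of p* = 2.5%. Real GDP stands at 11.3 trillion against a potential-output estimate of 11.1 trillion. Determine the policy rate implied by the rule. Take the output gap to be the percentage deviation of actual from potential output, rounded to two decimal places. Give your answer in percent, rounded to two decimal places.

6.45%

Output gap = 100 × (11.3 − 11.1) / 11.1 = 1.80%.
i = 0.20 + 2.50 + 1.5 × (4.40 − 2.50) + 0.5 × 1.80
   = 0.20 + 2.5 + 2.85 + 0.9 = 6.45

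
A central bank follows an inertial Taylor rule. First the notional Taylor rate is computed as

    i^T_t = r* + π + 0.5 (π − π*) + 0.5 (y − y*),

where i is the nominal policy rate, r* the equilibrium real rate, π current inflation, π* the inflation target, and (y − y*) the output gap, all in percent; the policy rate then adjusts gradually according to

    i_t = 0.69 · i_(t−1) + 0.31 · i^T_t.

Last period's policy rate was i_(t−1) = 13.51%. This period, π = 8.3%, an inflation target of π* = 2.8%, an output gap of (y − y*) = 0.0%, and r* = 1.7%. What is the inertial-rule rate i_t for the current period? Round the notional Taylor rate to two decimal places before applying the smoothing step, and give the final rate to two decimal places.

i^T_t = 1.7 + 8.3 + 0.5 × (8.3 − 2.8) + 0.5 × 0.0
   = 1.7 + 8.3 + 2.75 + 0 = 12.75
i_t = 0.69 × 13.51 + 0.31 × 12.75 = 9.3219 + 3.9525 = 13.27

13.27%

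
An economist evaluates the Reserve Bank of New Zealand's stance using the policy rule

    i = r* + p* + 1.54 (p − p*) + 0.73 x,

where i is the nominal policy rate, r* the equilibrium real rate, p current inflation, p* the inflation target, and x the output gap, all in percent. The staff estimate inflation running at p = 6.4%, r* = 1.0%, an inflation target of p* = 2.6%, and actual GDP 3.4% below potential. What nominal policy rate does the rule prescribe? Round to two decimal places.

Output 3.4% below potential → x = -3.4.
i = 1.0 + 2.6 + 1.54 × (6.4 − 2.6) + 0.73 × (-3.4)
   = 1.0 + 2.6 + 5.852 − 2.482 = 6.97

6.97%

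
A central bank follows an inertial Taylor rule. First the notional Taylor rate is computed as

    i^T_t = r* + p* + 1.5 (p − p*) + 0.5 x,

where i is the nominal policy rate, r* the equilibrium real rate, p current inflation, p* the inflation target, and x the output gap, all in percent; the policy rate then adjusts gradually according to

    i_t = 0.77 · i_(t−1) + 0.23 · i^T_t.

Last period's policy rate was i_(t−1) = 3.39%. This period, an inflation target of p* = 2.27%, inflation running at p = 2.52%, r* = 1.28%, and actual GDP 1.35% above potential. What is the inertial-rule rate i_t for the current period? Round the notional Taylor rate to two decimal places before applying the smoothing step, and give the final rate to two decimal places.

Output 1.35% above potential → x = 1.35.
i^T_t = 1.28 + 2.27 + 1.5 × (2.52 − 2.27) + 0.5 × 1.35
   = 1.28 + 2.27 + 0.375 + 0.675 = 4.60
i_t = 0.77 × 3.39 + 0.23 × 4.60 = 2.6103 + 1.058 = 3.67

3.67%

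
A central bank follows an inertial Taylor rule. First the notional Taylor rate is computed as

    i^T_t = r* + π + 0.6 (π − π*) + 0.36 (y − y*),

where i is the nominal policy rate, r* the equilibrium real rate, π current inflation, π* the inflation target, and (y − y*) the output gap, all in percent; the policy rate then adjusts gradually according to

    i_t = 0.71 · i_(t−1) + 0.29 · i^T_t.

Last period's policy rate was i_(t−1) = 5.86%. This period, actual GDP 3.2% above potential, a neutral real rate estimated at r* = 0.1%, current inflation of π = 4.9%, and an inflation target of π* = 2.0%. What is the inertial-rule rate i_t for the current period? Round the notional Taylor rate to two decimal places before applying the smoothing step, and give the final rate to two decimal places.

6.45%

Output 3.2% above potential → (y − y*) = 3.2.
i^T_t = 0.1 + 4.9 + 0.6 × (4.9 − 2.0) + 0.36 × 3.2
   = 0.1 + 4.9 + 1.74 + 1.152 = 7.89
i_t = 0.71 × 5.86 + 0.29 × 7.89 = 4.1606 + 2.2881 = 6.45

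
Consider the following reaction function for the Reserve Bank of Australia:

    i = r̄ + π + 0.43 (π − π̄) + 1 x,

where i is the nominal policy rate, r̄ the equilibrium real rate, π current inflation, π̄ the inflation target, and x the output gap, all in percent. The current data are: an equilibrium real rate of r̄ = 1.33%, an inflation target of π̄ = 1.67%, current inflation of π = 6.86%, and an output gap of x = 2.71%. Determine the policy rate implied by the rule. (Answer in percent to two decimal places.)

i = 1.33 + 6.86 + 0.43 × (6.86 − 1.67) + 1 × 2.71
   = 1.33 + 6.86 + 2.2317 + 2.71 = 13.13

13.13%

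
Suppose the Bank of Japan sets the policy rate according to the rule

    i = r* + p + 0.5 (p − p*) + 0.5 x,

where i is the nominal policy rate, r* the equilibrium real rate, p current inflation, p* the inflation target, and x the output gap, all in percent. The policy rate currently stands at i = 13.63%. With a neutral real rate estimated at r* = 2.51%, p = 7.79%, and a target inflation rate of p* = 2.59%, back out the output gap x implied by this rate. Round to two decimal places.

1.46%

0.5 x = 13.63 − 2.51 − 7.79 − 0.5 × (7.79 − 2.59) = 0.73
x = 0.73 / 0.5 = 1.46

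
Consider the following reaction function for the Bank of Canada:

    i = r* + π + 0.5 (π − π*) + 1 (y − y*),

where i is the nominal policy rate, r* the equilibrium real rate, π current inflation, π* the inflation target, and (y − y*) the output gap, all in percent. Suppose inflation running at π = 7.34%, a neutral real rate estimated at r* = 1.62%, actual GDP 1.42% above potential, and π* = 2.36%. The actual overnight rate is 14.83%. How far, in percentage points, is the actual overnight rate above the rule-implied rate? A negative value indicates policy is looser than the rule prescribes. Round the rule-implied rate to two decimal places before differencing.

Output 1.42% above potential → (y − y*) = 1.42.
i = 1.62 + 7.34 + 0.5 × (7.34 − 2.36) + 1 × 1.42
   = 1.62 + 7.34 + 2.49 + 1.42 = 12.87
Deviation = 14.83 − 12.87 = 1.96 pp.

1.96 pp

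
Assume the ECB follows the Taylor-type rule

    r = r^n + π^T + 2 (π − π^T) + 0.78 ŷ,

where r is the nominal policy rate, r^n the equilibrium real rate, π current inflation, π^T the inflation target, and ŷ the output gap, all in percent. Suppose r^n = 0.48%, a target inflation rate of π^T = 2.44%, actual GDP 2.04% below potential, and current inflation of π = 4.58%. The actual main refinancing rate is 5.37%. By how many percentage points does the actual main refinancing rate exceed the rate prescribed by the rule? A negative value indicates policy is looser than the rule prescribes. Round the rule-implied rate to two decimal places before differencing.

-0.24 pp

Output 2.04% below potential → ŷ = -2.04.
r = 0.48 + 2.44 + 2 × (4.58 − 2.44) + 0.78 × (-2.04)
   = 0.48 + 2.44 + 4.28 − 1.5912 = 5.61
Deviation = 5.37 − 5.61 = -0.24 pp.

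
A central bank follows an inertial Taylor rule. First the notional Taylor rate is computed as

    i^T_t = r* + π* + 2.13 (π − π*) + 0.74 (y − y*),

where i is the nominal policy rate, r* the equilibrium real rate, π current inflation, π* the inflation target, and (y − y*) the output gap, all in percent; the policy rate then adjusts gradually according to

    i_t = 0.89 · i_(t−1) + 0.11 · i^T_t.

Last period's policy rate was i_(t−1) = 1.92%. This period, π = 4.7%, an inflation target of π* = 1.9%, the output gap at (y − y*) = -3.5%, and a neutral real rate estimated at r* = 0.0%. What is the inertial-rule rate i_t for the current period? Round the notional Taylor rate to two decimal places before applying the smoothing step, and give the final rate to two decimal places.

i^T_t = 0.0 + 1.9 + 2.13 × (4.7 − 1.9) + 0.74 × (-3.5)
   = 0.0 + 1.9 + 5.964 − 2.59 = 5.27
i_t = 0.89 × 1.92 + 0.11 × 5.27 = 1.7088 + 0.5797 = 2.29

2.29%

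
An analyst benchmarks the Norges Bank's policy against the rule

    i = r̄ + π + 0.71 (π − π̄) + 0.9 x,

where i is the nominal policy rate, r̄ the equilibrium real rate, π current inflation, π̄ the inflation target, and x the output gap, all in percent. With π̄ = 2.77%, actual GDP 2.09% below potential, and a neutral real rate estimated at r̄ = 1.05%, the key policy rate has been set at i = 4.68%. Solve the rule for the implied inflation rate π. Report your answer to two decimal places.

4.37%

Output 2.09% below potential → x = -2.09.
Collecting π: i = r̄ + (1 + 0.71) π − 0.71 π̄ + 0.9 x
1.71 π = 4.68 − 1.05 + 0.71 × 2.77 − 0.9 × (-2.09) = 7.4777
π = 7.4777 / 1.71 = 4.37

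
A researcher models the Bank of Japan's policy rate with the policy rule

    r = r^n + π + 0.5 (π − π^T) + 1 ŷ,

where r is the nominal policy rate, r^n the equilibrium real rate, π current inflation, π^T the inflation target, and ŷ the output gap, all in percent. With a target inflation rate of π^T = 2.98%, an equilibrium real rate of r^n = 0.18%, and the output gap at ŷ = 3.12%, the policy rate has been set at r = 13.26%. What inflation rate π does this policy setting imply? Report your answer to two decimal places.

Collecting π: r = r^n + (1 + 0.5) π − 0.5 π^T + 1 ŷ
1.5 π = 13.26 − 0.18 + 0.5 × 2.98 − 1 × 3.12 = 11.45
π = 11.45 / 1.5 = 7.63

7.63%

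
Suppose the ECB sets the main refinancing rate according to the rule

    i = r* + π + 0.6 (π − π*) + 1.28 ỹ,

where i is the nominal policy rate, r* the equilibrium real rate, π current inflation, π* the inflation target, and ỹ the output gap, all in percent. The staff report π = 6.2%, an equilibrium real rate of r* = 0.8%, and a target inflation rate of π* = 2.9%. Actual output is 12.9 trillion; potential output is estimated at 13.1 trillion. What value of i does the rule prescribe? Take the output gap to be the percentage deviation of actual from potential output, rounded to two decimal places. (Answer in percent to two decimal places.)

Output gap = 100 × (12.9 − 13.1) / 13.1 = -1.53%.
i = 0.80 + 6.20 + 0.6 × (6.20 − 2.90) + 1.28 × (-1.53)
   = 0.80 + 6.2 + 1.98 − 1.9584 = 7.02

7.02%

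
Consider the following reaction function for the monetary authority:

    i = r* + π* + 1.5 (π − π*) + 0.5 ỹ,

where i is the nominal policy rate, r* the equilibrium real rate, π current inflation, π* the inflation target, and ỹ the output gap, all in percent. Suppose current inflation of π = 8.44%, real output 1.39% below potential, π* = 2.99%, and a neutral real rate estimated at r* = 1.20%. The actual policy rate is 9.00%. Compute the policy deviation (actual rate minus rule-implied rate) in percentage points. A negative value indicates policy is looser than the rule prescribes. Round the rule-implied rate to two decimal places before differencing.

-2.67 pp

Output 1.39% below potential → ỹ = -1.39.
i = 1.20 + 2.99 + 1.5 × (8.44 − 2.99) + 0.5 × (-1.39)
   = 1.20 + 2.99 + 8.175 − 0.695 = 11.67
Deviation = 9.00 − 11.67 = -2.67 pp.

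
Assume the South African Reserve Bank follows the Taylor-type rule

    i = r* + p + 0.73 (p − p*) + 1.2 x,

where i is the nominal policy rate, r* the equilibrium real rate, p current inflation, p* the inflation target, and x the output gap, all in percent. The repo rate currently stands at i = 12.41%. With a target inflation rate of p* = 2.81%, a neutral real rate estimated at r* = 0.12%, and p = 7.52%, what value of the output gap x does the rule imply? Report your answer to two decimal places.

1.11%

1.2 x = 12.41 − 0.12 − 7.52 − 0.73 × (7.52 − 2.81) = 1.3317
x = 1.3317 / 1.2 = 1.11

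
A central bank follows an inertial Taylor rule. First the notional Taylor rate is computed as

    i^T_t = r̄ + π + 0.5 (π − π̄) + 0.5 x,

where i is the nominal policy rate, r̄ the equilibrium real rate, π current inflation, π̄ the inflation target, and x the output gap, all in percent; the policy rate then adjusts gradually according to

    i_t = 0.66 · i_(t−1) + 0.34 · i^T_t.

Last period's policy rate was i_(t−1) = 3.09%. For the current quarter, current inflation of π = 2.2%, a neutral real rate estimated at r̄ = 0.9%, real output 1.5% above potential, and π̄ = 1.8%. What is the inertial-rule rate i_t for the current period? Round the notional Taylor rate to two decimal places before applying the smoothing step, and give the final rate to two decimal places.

Output 1.5% above potential → x = 1.5.
i^T_t = 0.9 + 2.2 + 0.5 × (2.2 − 1.8) + 0.5 × 1.5
   = 0.9 + 2.2 + 0.2 + 0.75 = 4.05
i_t = 0.66 × 3.09 + 0.34 × 4.05 = 2.0394 + 1.377 = 3.42

3.42%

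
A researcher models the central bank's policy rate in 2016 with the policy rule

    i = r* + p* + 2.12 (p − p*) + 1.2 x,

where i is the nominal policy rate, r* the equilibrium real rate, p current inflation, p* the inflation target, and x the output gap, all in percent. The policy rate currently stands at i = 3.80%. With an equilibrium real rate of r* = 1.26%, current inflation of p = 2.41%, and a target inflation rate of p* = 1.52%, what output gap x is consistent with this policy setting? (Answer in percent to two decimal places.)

-0.72%

1.2 x = 3.80 − 1.26 − 1.52 − 2.12 × (2.41 − 1.52) = -0.8668
x = -0.8668 / 1.2 = -0.72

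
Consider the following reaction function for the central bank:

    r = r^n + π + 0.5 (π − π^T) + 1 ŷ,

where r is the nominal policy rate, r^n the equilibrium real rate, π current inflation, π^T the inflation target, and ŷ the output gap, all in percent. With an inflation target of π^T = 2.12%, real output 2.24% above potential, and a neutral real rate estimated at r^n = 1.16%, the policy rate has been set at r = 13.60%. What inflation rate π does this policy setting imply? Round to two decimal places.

7.51%

Output 2.24% above potential → ŷ = 2.24.
Collecting π: r = r^n + (1 + 0.5) π − 0.5 π^T + 1 ŷ
1.5 π = 13.60 − 1.16 + 0.5 × 2.12 − 1 × 2.24 = 11.26
π = 11.26 / 1.5 = 7.51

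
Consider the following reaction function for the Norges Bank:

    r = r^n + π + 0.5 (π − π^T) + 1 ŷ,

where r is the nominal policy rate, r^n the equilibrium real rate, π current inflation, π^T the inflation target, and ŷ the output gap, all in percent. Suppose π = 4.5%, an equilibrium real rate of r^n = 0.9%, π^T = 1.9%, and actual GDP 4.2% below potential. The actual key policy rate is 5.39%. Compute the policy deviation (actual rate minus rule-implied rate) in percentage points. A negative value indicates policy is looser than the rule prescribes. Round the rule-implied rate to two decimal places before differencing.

Output 4.2% below potential → ŷ = -4.2.
r = 0.9 + 4.5 + 0.5 × (4.5 − 1.9) + 1 × (-4.2)
   = 0.9 + 4.5 + 1.3 − 4.2 = 2.50
Deviation = 5.39 − 2.50 = 2.89 pp.

2.89 pp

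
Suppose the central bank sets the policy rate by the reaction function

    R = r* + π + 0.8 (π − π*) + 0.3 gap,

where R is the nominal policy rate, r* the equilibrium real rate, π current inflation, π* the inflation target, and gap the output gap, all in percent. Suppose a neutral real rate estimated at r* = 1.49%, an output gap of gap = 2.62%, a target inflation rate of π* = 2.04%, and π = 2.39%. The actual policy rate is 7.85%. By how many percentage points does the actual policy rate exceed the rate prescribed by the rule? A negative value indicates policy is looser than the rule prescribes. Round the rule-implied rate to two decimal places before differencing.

2.90 pp

R = 1.49 + 2.39 + 0.8 × (2.39 − 2.04) + 0.3 × 2.62
   = 1.49 + 2.39 + 0.28 + 0.786 = 4.95
Deviation = 7.85 − 4.95 = 2.90 pp.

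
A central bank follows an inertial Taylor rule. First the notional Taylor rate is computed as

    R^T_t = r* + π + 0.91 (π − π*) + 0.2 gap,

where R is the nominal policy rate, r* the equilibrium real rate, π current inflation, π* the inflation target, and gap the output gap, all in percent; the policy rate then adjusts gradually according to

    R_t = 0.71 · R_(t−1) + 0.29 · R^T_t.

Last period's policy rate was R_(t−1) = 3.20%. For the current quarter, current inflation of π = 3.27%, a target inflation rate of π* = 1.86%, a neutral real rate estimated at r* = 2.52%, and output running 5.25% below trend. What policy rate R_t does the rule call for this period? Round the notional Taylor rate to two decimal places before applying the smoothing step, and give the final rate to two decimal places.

Output 5.25% below potential → gap = -5.25.
R^T_t = 2.52 + 3.27 + 0.91 × (3.27 − 1.86) + 0.2 × (-5.25)
   = 2.52 + 3.27 + 1.2831 − 1.05 = 6.02
R_t = 0.71 × 3.20 + 0.29 × 6.02 = 2.272 + 1.7458 = 4.02

4.02%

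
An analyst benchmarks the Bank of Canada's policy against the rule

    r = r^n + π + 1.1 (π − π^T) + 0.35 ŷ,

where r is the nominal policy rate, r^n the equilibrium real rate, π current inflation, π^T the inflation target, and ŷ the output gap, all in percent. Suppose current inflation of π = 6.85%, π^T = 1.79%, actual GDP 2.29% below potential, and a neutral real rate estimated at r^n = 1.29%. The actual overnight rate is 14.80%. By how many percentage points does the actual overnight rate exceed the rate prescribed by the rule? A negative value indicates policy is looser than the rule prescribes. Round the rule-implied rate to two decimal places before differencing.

1.90 pp

Output 2.29% below potential → ŷ = -2.29.
r = 1.29 + 6.85 + 1.1 × (6.85 − 1.79) + 0.35 × (-2.29)
   = 1.29 + 6.85 + 5.566 − 0.8015 = 12.90
Deviation = 14.80 − 12.90 = 1.90 pp.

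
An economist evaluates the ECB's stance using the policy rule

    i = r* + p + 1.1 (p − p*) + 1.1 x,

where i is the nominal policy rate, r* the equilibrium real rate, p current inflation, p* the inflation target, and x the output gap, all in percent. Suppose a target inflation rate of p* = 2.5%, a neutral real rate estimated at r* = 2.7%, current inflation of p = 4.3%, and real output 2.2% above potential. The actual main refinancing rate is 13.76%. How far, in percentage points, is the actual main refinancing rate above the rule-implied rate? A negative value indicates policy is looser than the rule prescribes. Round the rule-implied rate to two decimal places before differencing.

2.36 pp

Output 2.2% above potential → x = 2.2.
i = 2.7 + 4.3 + 1.1 × (4.3 − 2.5) + 1.1 × 2.2
   = 2.7 + 4.3 + 1.98 + 2.42 = 11.40
Deviation = 13.76 − 11.40 = 2.36 pp.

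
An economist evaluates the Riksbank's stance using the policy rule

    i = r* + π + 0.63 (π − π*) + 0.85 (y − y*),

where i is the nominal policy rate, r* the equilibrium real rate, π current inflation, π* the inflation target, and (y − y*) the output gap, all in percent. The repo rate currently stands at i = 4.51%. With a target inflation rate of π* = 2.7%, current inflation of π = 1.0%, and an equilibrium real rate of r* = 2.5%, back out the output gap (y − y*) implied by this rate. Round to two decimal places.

0.85 (y − y*) = 4.51 − 2.5 − 1.0 − 0.63 × (1.0 − 2.7) = 2.081
(y − y*) = 2.081 / 0.85 = 2.45

2.45%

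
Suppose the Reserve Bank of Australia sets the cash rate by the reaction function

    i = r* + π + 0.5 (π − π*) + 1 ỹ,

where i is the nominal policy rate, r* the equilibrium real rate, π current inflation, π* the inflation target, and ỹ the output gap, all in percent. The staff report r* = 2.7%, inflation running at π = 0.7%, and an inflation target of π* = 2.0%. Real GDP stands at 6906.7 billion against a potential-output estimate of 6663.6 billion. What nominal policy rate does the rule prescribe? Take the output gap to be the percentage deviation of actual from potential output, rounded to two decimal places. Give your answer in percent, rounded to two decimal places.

Output gap = 100 × (6906.7 − 6663.6) / 6663.6 = 3.65%.
i = 2.70 + 0.70 + 0.5 × (0.70 − 2.00) + 1 × 3.65
   = 2.70 + 0.7 − 0.65 + 3.65 = 6.40

6.40%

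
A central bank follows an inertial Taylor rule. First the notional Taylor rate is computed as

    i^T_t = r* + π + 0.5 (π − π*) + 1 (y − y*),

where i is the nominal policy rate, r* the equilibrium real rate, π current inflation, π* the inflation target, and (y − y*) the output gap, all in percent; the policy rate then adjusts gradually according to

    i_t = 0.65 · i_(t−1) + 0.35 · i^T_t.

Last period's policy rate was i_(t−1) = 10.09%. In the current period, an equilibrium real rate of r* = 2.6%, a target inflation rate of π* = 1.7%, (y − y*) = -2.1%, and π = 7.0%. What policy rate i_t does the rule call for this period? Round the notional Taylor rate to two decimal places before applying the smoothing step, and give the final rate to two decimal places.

i^T_t = 2.6 + 7.0 + 0.5 × (7.0 − 1.7) + 1 × (-2.1)
   = 2.6 + 7 + 2.65 − 2.1 = 10.15
i_t = 0.65 × 10.09 + 0.35 × 10.15 = 6.5585 + 3.5525 = 10.11

10.11%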